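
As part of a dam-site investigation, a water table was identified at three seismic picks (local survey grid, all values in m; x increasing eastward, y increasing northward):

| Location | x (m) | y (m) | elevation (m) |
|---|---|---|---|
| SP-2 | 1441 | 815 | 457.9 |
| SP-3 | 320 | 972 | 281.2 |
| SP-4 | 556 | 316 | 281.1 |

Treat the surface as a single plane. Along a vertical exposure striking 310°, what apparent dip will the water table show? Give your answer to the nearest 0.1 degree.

Two edge vectors: SP-2→SP-3 = (-1121, 157, -176.7), SP-2→SP-4 = (-885, -499, -176.8).
Normal n = (SP-2→SP-3) × (SP-2→SP-4) = (-115930.9, -41813.3, 698324).
So ∂z/∂x = −n_x/n_z = 0.16601 and ∂z/∂y = −n_y/n_z = 0.05988.
Unit vector along 310° is (sin 310°, cos 310°) = (-0.7660, 0.6428).
Slope in that direction = a·(-0.7660) + b·(0.6428) = −0.08869.
Apparent dip = arctan|0.08869| = 5.1° (true dip is 10.0°, so apparent ≤ true as expected).

5.1°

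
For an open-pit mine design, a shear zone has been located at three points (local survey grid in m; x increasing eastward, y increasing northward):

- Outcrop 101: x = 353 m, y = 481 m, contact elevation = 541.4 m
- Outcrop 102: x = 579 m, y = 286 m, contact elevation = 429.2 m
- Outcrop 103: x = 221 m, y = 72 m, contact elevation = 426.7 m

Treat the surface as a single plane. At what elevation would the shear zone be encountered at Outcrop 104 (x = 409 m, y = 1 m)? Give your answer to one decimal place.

364.8 m

Let the plane be z = a·x + b·y + c.
Outcrop 102−Outcrop 101: 226a − 195b = −112.2;  Outcrop 103−Outcrop 101: −132a − 409b = −114.7.
Solving gives a = −0.19906, b = 0.34468.
Then c = 541.4 − a·353 − b·481 = 445.87.
At (409, 1): z = −81.4 + 0.3 + 445.87 = 364.8 m.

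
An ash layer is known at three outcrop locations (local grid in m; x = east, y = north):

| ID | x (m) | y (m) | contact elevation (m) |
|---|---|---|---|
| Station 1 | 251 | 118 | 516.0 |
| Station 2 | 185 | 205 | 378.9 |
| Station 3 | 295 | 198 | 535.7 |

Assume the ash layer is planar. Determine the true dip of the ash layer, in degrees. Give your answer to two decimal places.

Let the plane be z = a·x + b·y + c.
Station 2−Station 1: −66a + 87b = −137.1;  Station 3−Station 1: 44a + 80b = 19.7.
Solving gives a = 1.39239, b = −0.51957.
Gradient magnitude |∇z| = √(a² + b²) = √(1.93875 + 0.26995) = 1.48617.
True dip = arctan(1.48617) = 56.06°, dipping toward WNW (azimuth ≈ 290°).

56.06°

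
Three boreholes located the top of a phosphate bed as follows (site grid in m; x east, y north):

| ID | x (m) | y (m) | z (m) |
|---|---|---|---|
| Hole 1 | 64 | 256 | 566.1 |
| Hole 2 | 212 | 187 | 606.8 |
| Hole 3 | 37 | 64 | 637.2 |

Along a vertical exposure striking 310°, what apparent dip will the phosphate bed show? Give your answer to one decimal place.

Let the plane be z = a·x + b·y + c.
Hole 2−Hole 1: 148a − 69b = 40.7;  Hole 3−Hole 1: −27a − 192b = 71.1.
Solving gives a = 0.09606, b = −0.38382.
Unit vector along 310° is (sin 310°, cos 310°) = (-0.7660, 0.6428).
Slope in that direction = a·(-0.7660) + b·(0.6428) = −0.32030.
Apparent dip = arctan|0.32030| = 17.8° (true dip is 21.6°, so apparent ≤ true as expected).

17.8°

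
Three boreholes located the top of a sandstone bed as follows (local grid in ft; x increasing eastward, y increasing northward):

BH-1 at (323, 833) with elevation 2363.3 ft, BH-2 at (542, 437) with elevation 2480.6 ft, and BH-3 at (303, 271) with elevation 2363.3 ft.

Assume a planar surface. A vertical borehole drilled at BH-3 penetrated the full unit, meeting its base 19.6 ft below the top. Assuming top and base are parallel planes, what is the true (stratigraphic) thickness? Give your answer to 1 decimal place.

Let the plane be z = a·x + b·y + c.
BH-2−BH-1: 219a − 396b = 117.3;  BH-3−BH-1: −20a − 562b = 0.
Solving gives a = 0.50323, b = −0.01791.
|∇z| = √(a²+b²) = 0.50355, so dip δ = arctan(0.50355) = 26.73°.
True thickness = vertical thickness × cos δ = 19.6 × cos 26.73° = 17.5 ft.

17.5 ft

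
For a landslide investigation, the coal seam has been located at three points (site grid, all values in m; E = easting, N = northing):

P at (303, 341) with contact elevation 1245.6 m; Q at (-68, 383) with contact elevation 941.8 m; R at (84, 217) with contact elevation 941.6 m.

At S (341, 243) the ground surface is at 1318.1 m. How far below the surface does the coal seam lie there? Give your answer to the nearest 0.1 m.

Let the plane be z = a·E + b·N + c.
Q−P: −371a + 42b = −303.8;  R−P: −219a − 124b = −304.
Solving gives a = 0.91372, b = 0.83786.
Then c = 1245.6 − a·303 − b·341 = 683.03.
At (341, 243): z_contact = 311.58 + 203.60 + 683.03 = 1198.21 m.
Depth below ground = 1318.1 − 1198.21 = 119.9 m.

119.9 m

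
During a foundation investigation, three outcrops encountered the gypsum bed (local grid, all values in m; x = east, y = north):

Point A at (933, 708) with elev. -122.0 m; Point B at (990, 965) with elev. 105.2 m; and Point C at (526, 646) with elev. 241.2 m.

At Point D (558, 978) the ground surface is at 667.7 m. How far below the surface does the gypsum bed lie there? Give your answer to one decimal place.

88.7 m

Let the plane be z = a·x + b·y + c.
Point B−Point A: 57a + 257b = 227.2;  Point C−Point A: −407a − 62b = 363.2.
Solving gives a = −1.06297, b = 1.11980.
Then c = -122 − a·933 − b·708 = 76.93.
At (558, 978): z_contact = −593.14 + 1095.17 + 76.93 = 578.96 m.
Depth below ground = 667.7 − 578.96 = 88.7 m.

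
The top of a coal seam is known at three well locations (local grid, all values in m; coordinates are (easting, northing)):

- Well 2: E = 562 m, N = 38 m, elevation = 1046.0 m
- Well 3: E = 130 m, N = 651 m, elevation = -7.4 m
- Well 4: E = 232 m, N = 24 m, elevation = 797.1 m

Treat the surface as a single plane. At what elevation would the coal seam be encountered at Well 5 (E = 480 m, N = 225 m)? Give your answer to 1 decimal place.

Two edge vectors: Well 2→Well 3 = (-432, 613, -1053.4), Well 2→Well 4 = (-330, -14, -248.9).
Normal n = (Well 2→Well 3) × (Well 2→Well 4) = (-167323.3, 240097.2, 208338).
So ∂z/∂E = −n_x/n_z = 0.80313 and ∂z/∂N = −n_y/n_z = −1.15244.
Intercept c from Well 2: 1046 − 451.36 + 43.79 = 638.43.
At (480, 225): z = 385.5 − 259.3 + 638.43 = 764.6 m.

764.6 m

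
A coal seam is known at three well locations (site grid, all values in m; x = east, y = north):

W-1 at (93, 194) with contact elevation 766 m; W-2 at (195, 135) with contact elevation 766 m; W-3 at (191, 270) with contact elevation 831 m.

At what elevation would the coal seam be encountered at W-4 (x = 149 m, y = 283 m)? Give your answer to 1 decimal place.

Let the plane be z = a·x + b·y + c.
W-2−W-1: 102a − 59b = 0;  W-3−W-1: 98a + 76b = 65.
Solving gives a = 0.28336, b = 0.48988.
Then c = 766 − a·93 − b·194 = 644.61.
At (149, 283): z = 42.2 + 138.6 + 644.61 = 825.5 m.

825.5 m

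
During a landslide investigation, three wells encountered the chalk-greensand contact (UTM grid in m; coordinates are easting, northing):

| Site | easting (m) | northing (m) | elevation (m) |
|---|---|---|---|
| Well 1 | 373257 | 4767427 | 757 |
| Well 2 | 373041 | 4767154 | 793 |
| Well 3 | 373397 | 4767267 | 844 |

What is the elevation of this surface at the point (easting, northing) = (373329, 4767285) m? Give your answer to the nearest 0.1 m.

821.3 m

Let the plane be z = a·easting + b·northing + c.
Well 2−Well 1: −216a − 273b = 36;  Well 3−Well 1: 140a − 160b = 87.
Solving gives a = 0.247197032, b = −0.327452597.
Then c = 757 − a·373257 − b·4767427 = 1469595.33.
At (373329, 4767285): z = 92285.8 − 1561059.9 + 1469595.33 = 821.3 m.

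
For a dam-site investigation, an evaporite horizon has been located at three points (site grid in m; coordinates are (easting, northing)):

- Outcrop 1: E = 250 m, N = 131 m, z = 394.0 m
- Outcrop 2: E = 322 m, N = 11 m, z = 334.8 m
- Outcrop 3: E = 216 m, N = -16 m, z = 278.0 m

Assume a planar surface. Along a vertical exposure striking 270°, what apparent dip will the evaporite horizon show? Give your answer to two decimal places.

Two edge vectors: Outcrop 1→Outcrop 2 = (72, -120, -59.2), Outcrop 1→Outcrop 3 = (-34, -147, -116).
Normal n = (Outcrop 1→Outcrop 2) × (Outcrop 1→Outcrop 3) = (5217.6, 10364.8, -14664).
So ∂z/∂E = −n_x/n_z = 0.35581 and ∂z/∂N = −n_y/n_z = 0.70682.
Unit vector along 270° is (sin 270°, cos 270°) = (-1.0000, -0.0000).
Slope in that direction = a·(-1.0000) + b·(-0.0000) = −0.35581.
Apparent dip = arctan|0.35581| = 19.59° (true dip is 38.4°, so apparent ≤ true as expected).

19.59°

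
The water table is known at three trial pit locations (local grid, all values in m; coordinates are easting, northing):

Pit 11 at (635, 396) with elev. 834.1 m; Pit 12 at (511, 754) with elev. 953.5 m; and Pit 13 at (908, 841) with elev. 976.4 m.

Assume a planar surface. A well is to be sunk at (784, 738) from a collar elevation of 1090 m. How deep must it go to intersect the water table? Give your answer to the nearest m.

Two edge vectors: Pit 11→Pit 12 = (-124, 358, 119.4), Pit 11→Pit 13 = (273, 445, 142.3).
Normal n = (Pit 11→Pit 12) × (Pit 11→Pit 13) = (-2189.6, 50241.4, -152914).
So ∂z/∂easting = −n_x/n_z = −0.01432 and ∂z/∂northing = −n_y/n_z = 0.32856.
Intercept c from Pit 11: 834.1 + 9.09 − 130.11 = 713.08.
At (784, 738): z_contact = −11.2 + 242.5 + 713.08 = 944.3 m.
Depth below ground = 1090 − 944.3 = 146 m.

146 m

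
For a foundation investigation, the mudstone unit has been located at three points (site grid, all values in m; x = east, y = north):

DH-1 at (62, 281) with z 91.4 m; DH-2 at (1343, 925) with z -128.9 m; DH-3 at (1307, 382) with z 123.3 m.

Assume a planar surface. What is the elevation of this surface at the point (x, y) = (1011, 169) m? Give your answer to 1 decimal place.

Let the plane be z = a·x + b·y + c.
DH-2−DH-1: 1281a + 644b = −220.3;  DH-3−DH-1: 1245a + 101b = 31.9.
Solving gives a = 0.063644, b = −0.468676.
Then c = 91.4 − a·62 − b·281 = 219.15.
At (1011, 169): z = 64.3 − 79.2 + 219.15 = 204.3 m.

204.3 m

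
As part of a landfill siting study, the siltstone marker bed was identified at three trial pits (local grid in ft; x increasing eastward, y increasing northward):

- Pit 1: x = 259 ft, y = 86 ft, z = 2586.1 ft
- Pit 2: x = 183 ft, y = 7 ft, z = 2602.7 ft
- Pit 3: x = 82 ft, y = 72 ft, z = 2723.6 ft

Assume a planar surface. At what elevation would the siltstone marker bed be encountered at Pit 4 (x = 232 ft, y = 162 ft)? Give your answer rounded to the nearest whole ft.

Let the plane be z = a·x + b·y + c.
Pit 2−Pit 1: −76a − 79b = 16.6;  Pit 3−Pit 1: −177a − 14b = 137.5.
Solving gives a = −0.82283, b = 0.58145.
Then c = 2586.1 − a·259 − b·86 = 2749.21.
At (232, 162): z = −190.9 + 94.2 + 2749.21 = 2652.5 ft.

2653 ft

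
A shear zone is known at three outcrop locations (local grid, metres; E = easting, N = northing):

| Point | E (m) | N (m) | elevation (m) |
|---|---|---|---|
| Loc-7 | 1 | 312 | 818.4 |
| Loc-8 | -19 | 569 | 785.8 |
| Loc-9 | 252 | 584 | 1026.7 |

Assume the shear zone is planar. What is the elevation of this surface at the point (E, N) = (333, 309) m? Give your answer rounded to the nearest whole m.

1115 m

Two edge vectors: Loc-7→Loc-8 = (-20, 257, -32.6), Loc-7→Loc-9 = (251, 272, 208.3).
Normal n = (Loc-7→Loc-8) × (Loc-7→Loc-9) = (62400.3, -4016.6, -69947).
So ∂z/∂E = −n_x/n_z = 0.89211 and ∂z/∂N = −n_y/n_z = −0.05742.
Intercept c from Loc-7: 818.4 − 0.89 + 17.92 = 835.42.
At (333, 309): z = 297.1 − 17.7 + 835.42 = 1114.8 m.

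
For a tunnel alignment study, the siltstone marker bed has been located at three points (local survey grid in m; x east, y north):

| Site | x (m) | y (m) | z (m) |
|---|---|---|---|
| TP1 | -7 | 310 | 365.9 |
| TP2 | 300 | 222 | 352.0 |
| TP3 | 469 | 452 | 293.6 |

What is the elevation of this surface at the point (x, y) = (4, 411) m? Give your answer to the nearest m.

Two edge vectors: TP1→TP2 = (307, -88, -13.9), TP1→TP3 = (476, 142, -72.3).
Normal n = (TP1→TP2) × (TP1→TP3) = (8336.2, 15579.7, 85482).
So ∂z/∂x = −n_x/n_z = −0.09752 and ∂z/∂y = −n_y/n_z = −0.18226.
Intercept c from TP1: 365.9 − 0.68 + 56.50 = 421.72.
At (4, 411): z = −0.4 − 74.9 + 421.72 = 346.4 m.

346 m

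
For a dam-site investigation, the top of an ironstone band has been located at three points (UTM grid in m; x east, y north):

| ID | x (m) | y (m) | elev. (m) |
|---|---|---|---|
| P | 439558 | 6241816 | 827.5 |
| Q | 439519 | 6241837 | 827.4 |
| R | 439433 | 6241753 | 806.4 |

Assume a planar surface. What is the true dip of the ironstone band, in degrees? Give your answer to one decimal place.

10.3°

Two edge vectors: P→Q = (-39, 21, -0.1), P→R = (-125, -63, -21.1).
Normal n = (P→Q) × (P→R) = (-449.4, -810.4, 5082).
So ∂z/∂x = −n_x/n_z = 0.08843 and ∂z/∂y = −n_y/n_z = 0.15946.
Gradient magnitude |∇z| = √(a² + b²) = √(0.00782 + 0.02543) = 0.18234.
True dip = arctan(0.18234) = 10.3°, dipping toward SSW (azimuth ≈ 209°).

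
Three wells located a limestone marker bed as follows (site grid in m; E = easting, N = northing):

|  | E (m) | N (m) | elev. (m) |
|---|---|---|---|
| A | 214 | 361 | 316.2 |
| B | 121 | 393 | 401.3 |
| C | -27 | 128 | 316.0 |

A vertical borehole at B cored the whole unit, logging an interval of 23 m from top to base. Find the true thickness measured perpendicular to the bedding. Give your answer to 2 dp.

Two edge vectors: A→B = (-93, 32, 85.1), A→C = (-241, -233, -0.2).
Normal n = (A→B) × (A→C) = (19821.9, -20527.7, 29381).
So ∂z/∂E = −n_x/n_z = −0.67465 and ∂z/∂N = −n_y/n_z = 0.69867.
|∇z| = √(a²+b²) = 0.97123, so dip δ = arctan(0.97123) = 44.16°.
True thickness = vertical thickness × cos δ = 23 × cos 44.16° = 16.50 m.

16.50 m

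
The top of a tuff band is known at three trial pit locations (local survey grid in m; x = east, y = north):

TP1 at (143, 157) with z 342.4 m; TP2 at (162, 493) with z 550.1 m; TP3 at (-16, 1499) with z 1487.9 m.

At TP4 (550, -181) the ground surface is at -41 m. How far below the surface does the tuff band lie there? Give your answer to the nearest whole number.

399 m

Let the plane be z = a·x + b·y + c.
TP2−TP1: 19a + 336b = 207.7;  TP3−TP1: −159a + 1342b = 1145.5.
Solving gives a = −1.34506, b = 0.69421.
Then c = 342.4 − a·143 − b·157 = 425.75.
At (550, -181): z_contact = −739.8 − 125.7 + 425.75 = -439.7 m.
Depth below ground = -41 − (-439.7) = 399 m.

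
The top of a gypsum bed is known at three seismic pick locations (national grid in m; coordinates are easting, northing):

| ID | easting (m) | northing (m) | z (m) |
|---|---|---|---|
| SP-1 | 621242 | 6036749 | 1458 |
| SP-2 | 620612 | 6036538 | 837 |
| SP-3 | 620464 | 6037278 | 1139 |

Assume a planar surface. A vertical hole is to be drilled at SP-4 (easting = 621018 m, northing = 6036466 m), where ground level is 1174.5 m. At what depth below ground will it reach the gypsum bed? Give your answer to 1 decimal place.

55.3 m

Let the plane be z = a·easting + b·northing + c.
SP-2−SP-1: −630a − 211b = −621;  SP-3−SP-1: −778a + 529b = −319.
Solving gives a = 0.795729231, b = 0.567253954.
Then c = 1458 − a·621242 − b·6036749 = −3917252.16.
At (621018, 6036466): z_contact = 494162.18 + 3424209.21 − 3917252.16 = 1119.22 m.
Depth below ground = 1174.5 − 1119.22 = 55.3 m.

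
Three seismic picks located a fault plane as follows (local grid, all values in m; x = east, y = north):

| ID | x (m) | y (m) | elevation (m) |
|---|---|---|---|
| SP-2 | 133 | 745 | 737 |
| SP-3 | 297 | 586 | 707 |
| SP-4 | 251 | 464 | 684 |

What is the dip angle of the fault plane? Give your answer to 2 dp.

10.68°

Let the plane be z = a·x + b·y + c.
SP-3−SP-2: 164a − 159b = −30;  SP-4−SP-2: 118a − 281b = −53.
Solving gives a = −0.00011, b = 0.18857.
Gradient magnitude |∇z| = √(a² + b²) = √(0.00000 + 0.03556) = 0.18857.
True dip = arctan(0.18857) = 10.68°, dipping toward S (azimuth ≈ 180°).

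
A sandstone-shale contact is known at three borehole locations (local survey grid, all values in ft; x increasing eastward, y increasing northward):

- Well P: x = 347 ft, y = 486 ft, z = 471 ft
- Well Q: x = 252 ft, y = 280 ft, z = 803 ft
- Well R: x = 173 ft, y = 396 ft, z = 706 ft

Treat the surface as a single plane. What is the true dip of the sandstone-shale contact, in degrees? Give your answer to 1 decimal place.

Let the plane be z = a·x + b·y + c.
Well Q−Well P: −95a − 206b = 332;  Well R−Well P: −174a − 90b = 235.
Solving gives a = −0.67890, b = −1.29856.
Gradient magnitude |∇z| = √(a² + b²) = √(0.46091 + 1.68627) = 1.46533.
True dip = arctan(1.46533) = 55.7°, dipping toward NNE (azimuth ≈ 028°).

55.7°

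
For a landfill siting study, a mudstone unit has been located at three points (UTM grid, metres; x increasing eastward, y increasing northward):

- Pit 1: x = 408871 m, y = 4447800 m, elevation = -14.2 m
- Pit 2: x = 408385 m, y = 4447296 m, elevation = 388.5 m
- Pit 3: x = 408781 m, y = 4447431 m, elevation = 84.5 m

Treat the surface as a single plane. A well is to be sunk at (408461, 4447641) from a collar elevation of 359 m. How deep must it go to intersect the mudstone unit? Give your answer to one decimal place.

56.8 m

Let the plane be z = a·x + b·y + c.
Pit 2−Pit 1: −486a − 504b = 402.7;  Pit 3−Pit 1: −90a − 369b = 98.7.
Solving gives a = −0.737840924, b = −0.087518474.
Then c = -14.2 − a·408871 − b·4447800 = 690932.22.
At (408461, 4447641): z_contact = −301379.24 − 389250.75 + 690932.22 = 302.23 m.
Depth below ground = 359 − 302.23 = 56.8 m.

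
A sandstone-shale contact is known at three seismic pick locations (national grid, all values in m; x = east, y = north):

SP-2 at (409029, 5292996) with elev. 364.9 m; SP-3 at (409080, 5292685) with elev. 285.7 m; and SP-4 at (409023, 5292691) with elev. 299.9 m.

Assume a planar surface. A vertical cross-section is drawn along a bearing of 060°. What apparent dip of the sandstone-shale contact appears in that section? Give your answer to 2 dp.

4.98°

Two edge vectors: SP-2→SP-3 = (51, -311, -79.2), SP-2→SP-4 = (-6, -305, -65).
Normal n = (SP-2→SP-3) × (SP-2→SP-4) = (-3941, 3790.2, -17421).
So ∂z/∂x = −n_x/n_z = −0.22622 and ∂z/∂y = −n_y/n_z = 0.21757.
Unit vector along 060° is (sin 60°, cos 60°) = (0.8660, 0.5000).
Slope in that direction = a·(0.8660) + b·(0.5000) = −0.08713.
Apparent dip = arctan|0.08713| = 4.98° (true dip is 17.4°, so apparent ≤ true as expected).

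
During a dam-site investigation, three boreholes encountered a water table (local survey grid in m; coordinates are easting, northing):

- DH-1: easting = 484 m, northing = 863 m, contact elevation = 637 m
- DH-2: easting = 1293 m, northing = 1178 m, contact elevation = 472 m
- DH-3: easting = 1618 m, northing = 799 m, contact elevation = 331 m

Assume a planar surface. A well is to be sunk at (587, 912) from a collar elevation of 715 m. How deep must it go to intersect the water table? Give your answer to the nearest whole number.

Two edge vectors: DH-1→DH-2 = (809, 315, -165), DH-1→DH-3 = (1134, -64, -306).
Normal n = (DH-1→DH-2) × (DH-1→DH-3) = (-106950, 60444, -408986).
So ∂z/∂easting = −n_x/n_z = −0.26150 and ∂z/∂northing = −n_y/n_z = 0.14779.
Intercept c from DH-1: 637 + 126.57 − 127.54 = 636.02.
At (587, 912): z_contact = −153.5 + 134.8 + 636.02 = 617.3 m.
Depth below ground = 715 − 617.3 = 98 m.

98 m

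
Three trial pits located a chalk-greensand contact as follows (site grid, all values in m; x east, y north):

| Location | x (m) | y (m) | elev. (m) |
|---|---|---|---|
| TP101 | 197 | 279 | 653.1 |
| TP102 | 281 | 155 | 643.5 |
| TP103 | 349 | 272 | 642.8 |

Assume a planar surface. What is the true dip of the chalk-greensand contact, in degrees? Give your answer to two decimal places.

4.22°

Two edge vectors: TP101→TP102 = (84, -124, -9.6), TP101→TP103 = (152, -7, -10.3).
Normal n = (TP101→TP102) × (TP101→TP103) = (1210, -594, 18260).
So ∂z/∂x = −n_x/n_z = −0.06627 and ∂z/∂y = −n_y/n_z = 0.03253.
Gradient magnitude |∇z| = √(a² + b²) = √(0.00439 + 0.00106) = 0.07382.
True dip = arctan(0.07382) = 4.22°, dipping toward ESE (azimuth ≈ 116°).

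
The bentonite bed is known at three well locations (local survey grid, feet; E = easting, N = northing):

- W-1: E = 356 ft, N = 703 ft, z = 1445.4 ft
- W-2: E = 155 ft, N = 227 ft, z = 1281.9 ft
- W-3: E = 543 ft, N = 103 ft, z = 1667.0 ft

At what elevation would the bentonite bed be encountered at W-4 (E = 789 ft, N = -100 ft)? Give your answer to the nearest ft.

Two edge vectors: W-1→W-2 = (-201, -476, -163.5), W-1→W-3 = (187, -600, 221.6).
Normal n = (W-1→W-2) × (W-1→W-3) = (-203581.6, 13967.1, 209612).
So ∂z/∂E = −n_x/n_z = 0.97123 and ∂z/∂N = −n_y/n_z = −0.06663.
Intercept c from W-1: 1445.4 − 345.76 + 46.84 = 1146.48.
At (789, -100): z = 766.3 + 6.7 + 1146.48 = 1919.4 ft.

1919 ft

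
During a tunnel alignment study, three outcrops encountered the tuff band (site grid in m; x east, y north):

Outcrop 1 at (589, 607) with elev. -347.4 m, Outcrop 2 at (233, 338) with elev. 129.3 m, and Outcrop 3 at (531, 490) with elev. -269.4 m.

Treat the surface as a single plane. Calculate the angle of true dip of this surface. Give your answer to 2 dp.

53.18°

Let the plane be z = a·x + b·y + c.
Outcrop 2−Outcrop 1: −356a − 269b = 476.7;  Outcrop 3−Outcrop 1: −58a − 117b = 78.
Solving gives a = −1.33558, b = −0.00458.
Gradient magnitude |∇z| = √(a² + b²) = √(1.78378 + 0.00002) = 1.33559.
True dip = arctan(1.33559) = 53.18°, dipping toward E (azimuth ≈ 090°).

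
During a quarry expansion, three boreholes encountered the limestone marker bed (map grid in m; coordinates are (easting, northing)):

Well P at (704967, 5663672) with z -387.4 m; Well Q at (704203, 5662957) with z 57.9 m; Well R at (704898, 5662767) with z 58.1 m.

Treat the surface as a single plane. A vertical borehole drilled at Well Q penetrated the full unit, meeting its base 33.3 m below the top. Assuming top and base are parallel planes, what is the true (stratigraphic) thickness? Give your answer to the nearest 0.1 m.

Let the plane be z = a·E + b·N + c.
Well Q−Well P: −764a − 715b = 445.3;  Well R−Well P: −69a − 905b = 445.5.
Solving gives a = −0.13155, b = −0.48224.
|∇z| = √(a²+b²) = 0.49986, so dip δ = arctan(0.49986) = 26.56°.
True thickness = vertical thickness × cos δ = 33.3 × cos 26.56° = 29.8 m.

29.8 m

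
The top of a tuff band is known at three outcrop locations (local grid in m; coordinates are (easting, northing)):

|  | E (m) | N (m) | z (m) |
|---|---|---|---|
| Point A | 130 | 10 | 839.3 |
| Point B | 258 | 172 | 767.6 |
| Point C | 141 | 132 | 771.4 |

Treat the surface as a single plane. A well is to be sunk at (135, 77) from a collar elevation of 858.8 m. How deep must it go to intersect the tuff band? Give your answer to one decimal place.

Let the plane be z = a·E + b·N + c.
Point B−Point A: 128a + 162b = −71.7;  Point C−Point A: 11a + 122b = −67.9.
Solving gives a = 0.16282, b = −0.57124.
Then c = 839.3 − a·130 − b·10 = 823.85.
At (135, 77): z_contact = 21.98 − 43.99 + 823.85 = 801.84 m.
Depth below ground = 858.8 − 801.84 = 57.0 m.

57.0 m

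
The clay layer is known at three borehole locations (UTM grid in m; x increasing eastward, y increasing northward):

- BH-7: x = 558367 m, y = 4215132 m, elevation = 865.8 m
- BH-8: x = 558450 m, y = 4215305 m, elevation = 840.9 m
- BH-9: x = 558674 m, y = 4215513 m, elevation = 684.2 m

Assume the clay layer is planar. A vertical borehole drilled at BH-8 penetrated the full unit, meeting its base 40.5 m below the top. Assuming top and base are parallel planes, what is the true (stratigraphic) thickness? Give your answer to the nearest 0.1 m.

27.5 m

Two edge vectors: BH-7→BH-8 = (83, 173, -24.9), BH-7→BH-9 = (307, 381, -181.6).
Normal n = (BH-7→BH-8) × (BH-7→BH-9) = (-21929.9, 7428.5, -21488).
So ∂z/∂x = −n_x/n_z = −1.02056 and ∂z/∂y = −n_y/n_z = 0.34570.
|∇z| = √(a²+b²) = 1.07753, so dip δ = arctan(1.07753) = 47.14°.
True thickness = vertical thickness × cos δ = 40.5 × cos 47.14° = 27.5 m.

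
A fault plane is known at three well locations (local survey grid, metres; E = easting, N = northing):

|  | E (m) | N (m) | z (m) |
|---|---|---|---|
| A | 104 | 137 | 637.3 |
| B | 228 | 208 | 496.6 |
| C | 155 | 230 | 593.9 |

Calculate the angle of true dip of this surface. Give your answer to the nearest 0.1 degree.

52.1°

Let the plane be z = a·E + b·N + c.
B−A: 124a + 71b = −140.7;  C−A: 51a + 93b = −43.4.
Solving gives a = −1.26453, b = 0.22679.
Gradient magnitude |∇z| = √(a² + b²) = √(1.59904 + 0.05143) = 1.28471.
True dip = arctan(1.28471) = 52.1°, dipping toward E (azimuth ≈ 100°).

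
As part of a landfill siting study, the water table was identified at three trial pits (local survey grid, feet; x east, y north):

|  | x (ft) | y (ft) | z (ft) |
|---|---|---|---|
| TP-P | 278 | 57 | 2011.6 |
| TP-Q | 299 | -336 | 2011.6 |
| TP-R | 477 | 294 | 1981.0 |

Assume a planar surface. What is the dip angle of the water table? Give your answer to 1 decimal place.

Two edge vectors: TP-P→TP-Q = (21, -393, 0), TP-P→TP-R = (199, 237, -30.6).
Normal n = (TP-P→TP-Q) × (TP-P→TP-R) = (12025.8, 642.6, 83184).
So ∂z/∂x = −n_x/n_z = −0.14457 and ∂z/∂y = −n_y/n_z = −0.00773.
Gradient magnitude |∇z| = √(a² + b²) = √(0.02090 + 0.00006) = 0.14477.
True dip = arctan(0.14477) = 8.2°, dipping toward E (azimuth ≈ 087°).

8.2°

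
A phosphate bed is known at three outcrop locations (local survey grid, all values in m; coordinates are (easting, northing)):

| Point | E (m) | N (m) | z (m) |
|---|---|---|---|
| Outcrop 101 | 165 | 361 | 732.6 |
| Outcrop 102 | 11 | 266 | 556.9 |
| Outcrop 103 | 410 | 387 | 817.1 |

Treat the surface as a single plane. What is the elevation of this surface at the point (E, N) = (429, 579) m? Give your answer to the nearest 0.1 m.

1119.7 m

Two edge vectors: Outcrop 101→Outcrop 102 = (-154, -95, -175.7), Outcrop 101→Outcrop 103 = (245, 26, 84.5).
Normal n = (Outcrop 101→Outcrop 102) × (Outcrop 101→Outcrop 103) = (-3459.3, -30033.5, 19271).
So ∂z/∂E = −n_x/n_z = 0.17951 and ∂z/∂N = −n_y/n_z = 1.55848.
Intercept c from Outcrop 101: 732.6 − 29.62 − 562.61 = 140.37.
At (429, 579): z = 77.0 + 902.4 + 140.37 = 1119.7 m.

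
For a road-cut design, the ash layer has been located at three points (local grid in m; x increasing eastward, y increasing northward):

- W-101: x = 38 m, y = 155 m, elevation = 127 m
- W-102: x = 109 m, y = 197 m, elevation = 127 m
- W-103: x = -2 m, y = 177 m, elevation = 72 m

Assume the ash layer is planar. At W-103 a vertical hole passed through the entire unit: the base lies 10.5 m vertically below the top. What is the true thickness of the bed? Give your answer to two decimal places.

Two edge vectors: W-101→W-102 = (71, 42, 0), W-101→W-103 = (-40, 22, -55).
Normal n = (W-101→W-102) × (W-101→W-103) = (-2310, 3905, 3242).
So ∂z/∂x = −n_x/n_z = 0.71252 and ∂z/∂y = −n_y/n_z = −1.20450.
|∇z| = √(a²+b²) = 1.39947, so dip δ = arctan(1.39947) = 54.45°.
True thickness = vertical thickness × cos δ = 10.5 × cos 54.45° = 6.10 m.

6.10 m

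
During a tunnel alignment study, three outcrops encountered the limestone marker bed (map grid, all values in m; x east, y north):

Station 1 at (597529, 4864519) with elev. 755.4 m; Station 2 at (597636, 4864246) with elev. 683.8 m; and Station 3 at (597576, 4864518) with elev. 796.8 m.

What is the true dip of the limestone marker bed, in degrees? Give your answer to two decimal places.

Two edge vectors: Station 1→Station 2 = (107, -273, -71.6), Station 1→Station 3 = (47, -1, 41.4).
Normal n = (Station 1→Station 2) × (Station 1→Station 3) = (-11373.8, -7795, 12724).
So ∂z/∂x = −n_x/n_z = 0.89389 and ∂z/∂y = −n_y/n_z = 0.61262.
Gradient magnitude |∇z| = √(a² + b²) = √(0.79903 + 0.37531) = 1.08367.
True dip = arctan(1.08367) = 47.30°, dipping toward SW (azimuth ≈ 236°).

47.30°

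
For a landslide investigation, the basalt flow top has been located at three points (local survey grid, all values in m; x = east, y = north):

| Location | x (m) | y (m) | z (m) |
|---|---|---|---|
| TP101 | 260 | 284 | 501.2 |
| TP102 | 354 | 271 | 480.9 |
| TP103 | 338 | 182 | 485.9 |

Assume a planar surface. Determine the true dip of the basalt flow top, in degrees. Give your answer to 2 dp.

12.35°

Two edge vectors: TP101→TP102 = (94, -13, -20.3), TP101→TP103 = (78, -102, -15.3).
Normal n = (TP101→TP102) × (TP101→TP103) = (-1871.7, -145.2, -8574).
So ∂z/∂x = −n_x/n_z = −0.21830 and ∂z/∂y = −n_y/n_z = −0.01693.
Gradient magnitude |∇z| = √(a² + b²) = √(0.04765 + 0.00029) = 0.21896.
True dip = arctan(0.21896) = 12.35°, dipping toward E (azimuth ≈ 086°).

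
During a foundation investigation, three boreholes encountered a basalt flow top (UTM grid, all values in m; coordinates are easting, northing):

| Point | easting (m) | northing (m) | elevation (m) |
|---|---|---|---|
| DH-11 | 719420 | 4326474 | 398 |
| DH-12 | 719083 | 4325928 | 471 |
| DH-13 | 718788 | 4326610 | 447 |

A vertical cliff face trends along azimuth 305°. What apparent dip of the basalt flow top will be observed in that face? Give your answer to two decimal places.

Let the plane be z = a·easting + b·northing + c.
DH-12−DH-11: −337a − 546b = 73;  DH-13−DH-11: −632a + 136b = 49.
Solving gives a = −0.09384, b = −0.07578.
Unit vector along 305° is (sin 305°, cos 305°) = (-0.8192, 0.5736).
Slope in that direction = a·(-0.8192) + b·(0.5736) = 0.03340.
Apparent dip = arctan|0.03340| = 1.91° (true dip is 6.9°, so apparent ≤ true as expected).

1.91°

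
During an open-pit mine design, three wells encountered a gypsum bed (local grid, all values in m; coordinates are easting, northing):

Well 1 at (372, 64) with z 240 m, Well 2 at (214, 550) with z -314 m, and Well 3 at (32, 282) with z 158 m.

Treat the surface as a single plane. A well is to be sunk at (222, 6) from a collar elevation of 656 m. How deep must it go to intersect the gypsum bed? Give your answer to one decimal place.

Let the plane be z = a·easting + b·northing + c.
Well 2−Well 1: −158a + 486b = −554;  Well 3−Well 1: −340a + 218b = −82.
Solving gives a = −0.61867, b = −1.34105.
Then c = 240 − a·372 − b·64 = 555.97.
At (222, 6): z_contact = −137.35 − 8.05 + 555.97 = 410.58 m.
Depth below ground = 656 − 410.58 = 245.4 m.

245.4 m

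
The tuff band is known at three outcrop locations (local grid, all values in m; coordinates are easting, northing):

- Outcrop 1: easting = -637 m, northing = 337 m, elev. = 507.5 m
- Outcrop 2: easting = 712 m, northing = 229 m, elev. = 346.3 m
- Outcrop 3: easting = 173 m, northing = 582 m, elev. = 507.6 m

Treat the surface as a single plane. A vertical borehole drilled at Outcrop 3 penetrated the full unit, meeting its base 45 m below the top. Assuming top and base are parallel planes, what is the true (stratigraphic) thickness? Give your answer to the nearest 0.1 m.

42.8 m

Two edge vectors: Outcrop 1→Outcrop 2 = (1349, -108, -161.2), Outcrop 1→Outcrop 3 = (810, 245, 0.1).
Normal n = (Outcrop 1→Outcrop 2) × (Outcrop 1→Outcrop 3) = (39483.2, -130706.9, 417985).
So ∂z/∂easting = −n_x/n_z = −0.09446 and ∂z/∂northing = −n_y/n_z = 0.31271.
|∇z| = √(a²+b²) = 0.32666, so dip δ = arctan(0.32666) = 18.09°.
True thickness = vertical thickness × cos δ = 45 × cos 18.09° = 42.8 m.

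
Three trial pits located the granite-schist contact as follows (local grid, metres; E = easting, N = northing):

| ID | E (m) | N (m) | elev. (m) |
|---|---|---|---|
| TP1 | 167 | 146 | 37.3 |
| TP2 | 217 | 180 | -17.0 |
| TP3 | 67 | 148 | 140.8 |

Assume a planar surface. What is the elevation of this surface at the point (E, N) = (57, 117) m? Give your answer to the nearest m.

Let the plane be z = a·E + b·N + c.
TP2−TP1: 50a + 34b = −54.3;  TP3−TP1: −100a + 2b = 103.5.
Solving gives a = −1.03646, b = −0.07286.
Then c = 37.3 − a·167 − b·146 = 221.03.
At (57, 117): z = −59.1 − 8.5 + 221.03 = 153.4 m.

153 m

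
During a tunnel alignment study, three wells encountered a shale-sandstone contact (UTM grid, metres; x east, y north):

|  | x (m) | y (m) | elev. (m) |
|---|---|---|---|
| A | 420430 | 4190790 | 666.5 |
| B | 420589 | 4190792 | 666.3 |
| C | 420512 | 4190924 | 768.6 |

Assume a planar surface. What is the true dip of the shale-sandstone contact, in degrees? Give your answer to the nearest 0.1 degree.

Two edge vectors: A→B = (159, 2, -0.2), A→C = (82, 134, 102.1).
Normal n = (A→B) × (A→C) = (231, -16250.3, 21142).
So ∂z/∂x = −n_x/n_z = −0.01093 and ∂z/∂y = −n_y/n_z = 0.76863.
Gradient magnitude |∇z| = √(a² + b²) = √(0.00012 + 0.59079) = 0.76870.
True dip = arctan(0.76870) = 37.5°, dipping toward S (azimuth ≈ 179°).

37.5°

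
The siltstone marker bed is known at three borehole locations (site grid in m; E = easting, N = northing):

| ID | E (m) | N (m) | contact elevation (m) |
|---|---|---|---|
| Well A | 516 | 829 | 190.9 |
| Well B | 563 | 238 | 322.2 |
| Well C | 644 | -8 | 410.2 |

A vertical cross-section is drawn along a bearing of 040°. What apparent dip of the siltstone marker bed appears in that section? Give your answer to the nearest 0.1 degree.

Let the plane be z = a·E + b·N + c.
Well B−Well A: 47a − 591b = 131.3;  Well C−Well A: 128a − 837b = 219.3.
Solving gives a = 0.54279, b = −0.17900.
Unit vector along 040° is (sin 40°, cos 40°) = (0.6428, 0.7660).
Slope in that direction = a·(0.6428) + b·(0.7660) = 0.21178.
Apparent dip = arctan|0.21178| = 12.0° (true dip is 29.7°, so apparent ≤ true as expected).

12.0°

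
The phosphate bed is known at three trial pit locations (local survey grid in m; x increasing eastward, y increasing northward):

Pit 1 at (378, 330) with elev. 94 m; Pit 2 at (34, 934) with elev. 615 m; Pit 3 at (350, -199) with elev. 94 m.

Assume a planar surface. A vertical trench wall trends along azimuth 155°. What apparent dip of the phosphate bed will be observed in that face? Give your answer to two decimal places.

Let the plane be z = a·x + b·y + c.
Pit 2−Pit 1: −344a + 604b = 521;  Pit 3−Pit 1: −28a − 529b = 0.
Solving gives a = −1.38575, b = 0.07335.
Unit vector along 155° is (sin 155°, cos 155°) = (0.4226, -0.9063).
Slope in that direction = a·(0.4226) + b·(-0.9063) = −0.65212.
Apparent dip = arctan|0.65212| = 33.11° (true dip is 54.2°, so apparent ≤ true as expected).

33.11°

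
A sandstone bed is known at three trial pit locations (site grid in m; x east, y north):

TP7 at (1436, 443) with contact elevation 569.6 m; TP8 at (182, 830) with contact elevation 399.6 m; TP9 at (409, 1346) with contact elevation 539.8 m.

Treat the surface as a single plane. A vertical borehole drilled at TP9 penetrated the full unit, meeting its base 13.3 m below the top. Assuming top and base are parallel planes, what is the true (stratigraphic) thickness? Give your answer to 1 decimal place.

12.8 m

Let the plane be z = a·x + b·y + c.
TP8−TP7: −1254a + 387b = −170;  TP9−TP7: −1027a + 903b = −29.8.
Solving gives a = 0.19319, b = 0.18672.
|∇z| = √(a²+b²) = 0.26867, so dip δ = arctan(0.26867) = 15.04°.
True thickness = vertical thickness × cos δ = 13.3 × cos 15.04° = 12.8 m.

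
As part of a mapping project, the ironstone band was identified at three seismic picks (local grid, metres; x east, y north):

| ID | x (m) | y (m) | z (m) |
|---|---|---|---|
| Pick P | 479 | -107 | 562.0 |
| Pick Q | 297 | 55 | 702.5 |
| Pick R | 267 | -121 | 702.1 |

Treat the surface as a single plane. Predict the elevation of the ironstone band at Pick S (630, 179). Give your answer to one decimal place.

494.3 m

Two edge vectors: Pick P→Pick Q = (-182, 162, 140.5), Pick P→Pick R = (-212, -14, 140.1).
Normal n = (Pick P→Pick Q) × (Pick P→Pick R) = (24663.2, -4287.8, 36892).
So ∂z/∂x = −n_x/n_z = −0.66852 and ∂z/∂y = −n_y/n_z = 0.11623.
Intercept c from Pick P: 562 + 320.22 + 12.44 = 894.66.
At (630, 179): z = −421.2 + 20.8 + 894.66 = 494.3 m.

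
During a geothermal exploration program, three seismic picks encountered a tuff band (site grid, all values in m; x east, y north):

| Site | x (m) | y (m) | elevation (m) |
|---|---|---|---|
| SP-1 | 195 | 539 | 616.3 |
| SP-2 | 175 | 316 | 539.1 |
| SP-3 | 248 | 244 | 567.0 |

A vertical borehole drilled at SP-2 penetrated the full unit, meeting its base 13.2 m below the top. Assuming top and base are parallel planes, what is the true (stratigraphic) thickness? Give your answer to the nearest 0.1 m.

10.7 m

Let the plane be z = a·x + b·y + c.
SP-2−SP-1: −20a − 223b = −77.2;  SP-3−SP-1: 53a − 295b = −49.3.
Solving gives a = 0.66483, b = 0.28656.
|∇z| = √(a²+b²) = 0.72396, so dip δ = arctan(0.72396) = 35.90°.
True thickness = vertical thickness × cos δ = 13.2 × cos 35.90° = 10.7 m.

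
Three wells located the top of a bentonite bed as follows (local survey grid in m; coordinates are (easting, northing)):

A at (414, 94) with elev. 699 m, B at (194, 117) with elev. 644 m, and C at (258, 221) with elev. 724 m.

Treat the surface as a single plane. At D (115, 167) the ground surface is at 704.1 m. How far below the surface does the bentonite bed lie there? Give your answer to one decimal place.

55.7 m

Two edge vectors: A→B = (-220, 23, -55), A→C = (-156, 127, 25).
Normal n = (A→B) × (A→C) = (7560, 14080, -24352).
So ∂z/∂E = −n_x/n_z = 0.31045 and ∂z/∂N = −n_y/n_z = 0.57819.
Intercept c from A: 699 − 128.52 − 54.35 = 516.13.
At (115, 167): z_contact = 35.70 + 96.56 + 516.13 = 648.38 m.
Depth below ground = 704.1 − 648.38 = 55.7 m.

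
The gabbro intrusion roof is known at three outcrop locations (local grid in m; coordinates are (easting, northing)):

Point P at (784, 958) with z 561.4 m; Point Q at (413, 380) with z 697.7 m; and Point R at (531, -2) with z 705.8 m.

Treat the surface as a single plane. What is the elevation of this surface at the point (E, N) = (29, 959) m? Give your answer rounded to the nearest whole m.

732 m

Let the plane be z = a·E + b·N + c.
Point Q−Point P: −371a − 578b = 136.3;  Point R−Point P: −253a − 960b = 144.4.
Solving gives a = −0.22572, b = −0.09093.
Then c = 561.4 − a·784 − b·958 = 825.48.
At (29, 959): z = −6.5 − 87.2 + 825.48 = 731.7 m.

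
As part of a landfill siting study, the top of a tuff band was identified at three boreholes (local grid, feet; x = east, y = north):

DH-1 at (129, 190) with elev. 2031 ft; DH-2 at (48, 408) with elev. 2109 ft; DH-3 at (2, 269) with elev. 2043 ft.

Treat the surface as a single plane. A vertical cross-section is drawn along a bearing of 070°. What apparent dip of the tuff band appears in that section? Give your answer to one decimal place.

Two edge vectors: DH-1→DH-2 = (-81, 218, 78), DH-1→DH-3 = (-127, 79, 12).
Normal n = (DH-1→DH-2) × (DH-1→DH-3) = (-3546, -8934, 21287).
So ∂z/∂x = −n_x/n_z = 0.16658 and ∂z/∂y = −n_y/n_z = 0.41969.
Unit vector along 070° is (sin 70°, cos 70°) = (0.9397, 0.3420).
Slope in that direction = a·(0.9397) + b·(0.3420) = 0.30008.
Apparent dip = arctan|0.30008| = 16.7° (true dip is 24.3°, so apparent ≤ true as expected).

16.7°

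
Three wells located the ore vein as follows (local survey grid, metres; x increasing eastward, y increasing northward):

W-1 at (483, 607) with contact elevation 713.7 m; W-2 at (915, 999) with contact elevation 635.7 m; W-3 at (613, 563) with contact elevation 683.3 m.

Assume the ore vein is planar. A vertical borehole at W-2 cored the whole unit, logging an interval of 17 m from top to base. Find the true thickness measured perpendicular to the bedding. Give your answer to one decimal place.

Two edge vectors: W-1→W-2 = (432, 392, -78), W-1→W-3 = (130, -44, -30.4).
Normal n = (W-1→W-2) × (W-1→W-3) = (-15348.8, 2992.8, -69968).
So ∂z/∂x = −n_x/n_z = −0.21937 and ∂z/∂y = −n_y/n_z = 0.04277.
|∇z| = √(a²+b²) = 0.22350, so dip δ = arctan(0.22350) = 12.60°.
True thickness = vertical thickness × cos δ = 17 × cos 12.60° = 16.6 m.

16.6 m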